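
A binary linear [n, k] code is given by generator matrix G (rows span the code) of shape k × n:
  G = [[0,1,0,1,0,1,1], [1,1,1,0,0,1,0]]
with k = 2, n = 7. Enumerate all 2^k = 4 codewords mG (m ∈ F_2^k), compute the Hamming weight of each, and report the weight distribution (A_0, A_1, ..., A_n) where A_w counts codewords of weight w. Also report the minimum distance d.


Weight distribution: A_0 = 1, A_4 = 3. Minimum distance d = 4.

Enumerate all 2^2 = 4 messages m ∈ F_2^2.
For each, compute codeword c = mG in F_2^7, then tally its weight.
  m = 00 → c = 0000000, weight = 0.
  m = 10 → c = 0101011, weight = 4.
  m = 01 → c = 1110010, weight = 4.
  m = 11 → c = 1011001, weight = 4.
Tally weights:
  weight 0: 1 codewords.
  weight 4: 3 codewords.
Minimum distance d = smallest w > 0 with A_w > 0 = 4.
Sanity: Σ A_w = 4 = 2^2 = 4 ✓.


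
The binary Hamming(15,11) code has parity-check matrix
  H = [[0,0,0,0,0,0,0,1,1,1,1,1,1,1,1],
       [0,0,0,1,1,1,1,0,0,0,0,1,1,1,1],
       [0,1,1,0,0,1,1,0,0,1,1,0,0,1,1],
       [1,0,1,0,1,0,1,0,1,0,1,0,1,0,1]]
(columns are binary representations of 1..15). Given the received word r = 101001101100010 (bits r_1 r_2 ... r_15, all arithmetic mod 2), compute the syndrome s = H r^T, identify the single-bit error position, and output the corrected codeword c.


s = (1, 1, 1, 0)^T, error position = 14, corrected codeword c = 101001101100000

Compute s = H r^T mod 2 one row at a time:
  s_1 = 0 + 1 + 1 + 0 + 0 + 0 + 1 + 0 = 3 ≡ 1 (mod 2).
  s_2 = 0 + 0 + 1 + 1 + 0 + 0 + 1 + 0 = 3 ≡ 1 (mod 2).
  s_3 = 0 + 1 + 1 + 1 + 1 + 0 + 1 + 0 = 5 ≡ 1 (mod 2).
  s_4 = 1 + 1 + 0 + 1 + 1 + 0 + 0 + 0 = 4 ≡ 0 (mod 2).
s = (1, 1, 1, 0)^T — this equals column 14 of H (binary 1110), so error is at position 14.
Correct: flip bit 14 of r = 101001101100010 to get c = 101001101100000.


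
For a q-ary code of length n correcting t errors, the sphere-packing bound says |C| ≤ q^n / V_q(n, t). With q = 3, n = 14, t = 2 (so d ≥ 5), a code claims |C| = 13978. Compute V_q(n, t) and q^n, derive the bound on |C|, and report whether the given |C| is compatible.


V_q(n, t) = 393, q^n = 4782969, Hamming bound = 12170, |C| = 13978 > bound (violated).

Step 1: Compute V_q(n, t) = Σ_{j=0}^2 C(n, j) (q−1)^j.
  j = 0: C(14,0)·(2)^0 = 1·1 = 1.
  j = 1: C(14,1)·(2)^1 = 14·2 = 28.
  j = 2: C(14,2)·(2)^2 = 91·4 = 364.
  V_q(n, t) = 1 + 28 + 364 = 393.
Step 2: q^n = 3^14 = 4782969.
Step 3: Hamming bound ⌊q^n / V_q(n,t)⌋ = ⌊4782969/393⌋ = 12170.
Step 4: Compare |C| = 13978 to 12170: violated.
The claimed |C| lies above the Hamming bound, so no 3-ary code of length 14 with d ≥ 5 can have 13978 codewords.


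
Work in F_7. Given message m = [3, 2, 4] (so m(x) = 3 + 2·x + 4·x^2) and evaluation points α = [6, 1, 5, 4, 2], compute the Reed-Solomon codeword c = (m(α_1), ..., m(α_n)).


c = [5, 2, 1, 5, 2]

Message polynomial: m(x) = 3 + 2·x + 4·x^2 (mod 7).
For each evaluation point α_i, compute m(α_i) mod 7:
  α_1 = 6: Horner steps 4 → 5 → 5, so m(6) = 5.
  α_2 = 1: Horner steps 4 → 6 → 2, so m(1) = 2.
  α_3 = 5: Horner steps 4 → 1 → 1, so m(5) = 1.
  α_4 = 4: Horner steps 4 → 4 → 5, so m(4) = 5.
  α_5 = 2: Horner steps 4 → 3 → 2, so m(2) = 2.
Codeword c = [5, 2, 1, 5, 2] ∈ F_7^5.


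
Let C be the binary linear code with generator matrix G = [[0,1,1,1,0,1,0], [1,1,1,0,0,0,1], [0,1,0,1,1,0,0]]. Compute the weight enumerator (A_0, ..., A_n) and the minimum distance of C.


Weight distribution: A_0 = 1, A_3 = 2, A_4 = 3, A_5 = 2. Minimum distance d = 3.

Enumerate all 2^3 = 8 messages m ∈ F_2^3.
For each, compute codeword c = mG in F_2^7, then tally its weight.
  m = 000 → c = 0000000, weight = 0.
  m = 100 → c = 0111010, weight = 4.
  m = 010 → c = 1110001, weight = 4.
  m = 110 → c = 1001011, weight = 4.
  m = 001 → c = 0101100, weight = 3.
  m = 101 → c = 0010110, weight = 3.
  m = 011 → c = 1011101, weight = 5.
  m = 111 → c = 1100111, weight = 5.
Tally weights:
  weight 0: 1 codewords.
  weight 3: 2 codewords.
  weight 4: 3 codewords.
  weight 5: 2 codewords.
Minimum distance d = smallest w > 0 with A_w > 0 = 3.
Sanity: Σ A_w = 8 = 2^3 = 8 ✓.


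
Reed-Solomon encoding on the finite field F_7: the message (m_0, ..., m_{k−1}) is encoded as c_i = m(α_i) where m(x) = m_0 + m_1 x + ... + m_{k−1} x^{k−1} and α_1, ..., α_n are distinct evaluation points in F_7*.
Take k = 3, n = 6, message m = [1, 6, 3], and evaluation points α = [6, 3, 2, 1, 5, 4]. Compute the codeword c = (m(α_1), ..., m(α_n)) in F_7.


c = [5, 4, 4, 3, 1, 3]

Message polynomial: m(x) = 1 + 6·x + 3·x^2 (mod 7).
For each evaluation point α_i, compute m(α_i) mod 7:
  α_1 = 6: Horner steps 3 → 3 → 5, so m(6) = 5.
  α_2 = 3: Horner steps 3 → 1 → 4, so m(3) = 4.
  α_3 = 2: Horner steps 3 → 5 → 4, so m(2) = 4.
  α_4 = 1: Horner steps 3 → 2 → 3, so m(1) = 3.
  α_5 = 5: Horner steps 3 → 0 → 1, so m(5) = 1.
  α_6 = 4: Horner steps 3 → 4 → 3, so m(4) = 3.
Codeword c = [5, 4, 4, 3, 1, 3] ∈ F_7^6.


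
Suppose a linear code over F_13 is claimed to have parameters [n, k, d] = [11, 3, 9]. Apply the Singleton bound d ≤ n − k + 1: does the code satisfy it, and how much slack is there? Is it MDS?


Singleton RHS = n − k + 1 = 9, slack = 0, bound satisfied, MDS.

Singleton bound: d ≤ n − k + 1.
Here n = 11, k = 3, so n − k + 1 = 9.
Given d = 9, check d ≤ 9: YES.
Slack = (n − k + 1) − d = 0.
The code is MDS (slack = 0).
Description: the claimed parameters are [11, 3, 9]_13; such a code would be MDS (meets Singleton bound).


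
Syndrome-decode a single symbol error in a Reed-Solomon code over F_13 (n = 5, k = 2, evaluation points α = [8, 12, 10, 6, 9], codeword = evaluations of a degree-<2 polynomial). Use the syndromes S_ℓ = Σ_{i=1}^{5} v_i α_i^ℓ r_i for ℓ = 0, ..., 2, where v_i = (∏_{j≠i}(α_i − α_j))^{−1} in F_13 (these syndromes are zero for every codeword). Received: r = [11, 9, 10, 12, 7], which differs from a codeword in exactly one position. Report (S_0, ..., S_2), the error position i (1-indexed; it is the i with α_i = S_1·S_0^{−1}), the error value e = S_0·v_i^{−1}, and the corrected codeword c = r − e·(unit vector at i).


S = (9, 3, 1), error at position 5, error magnitude e = 3, c = [11, 9, 10, 12, 4].

Step 1: column multipliers v_i = (∏_{j≠i}(α_i − α_j))^{−1} mod 13.
  i = 1 (α = 8): (8−12)(8−10)(8−6)(8−9) = (−4)·(−2)·2·(−1) = −16 ≡ 10, so v_1 = 10^{−1} = 4 (mod 13).
  i = 2 (α = 12): (12−8)(12−10)(12−6)(12−9) = 4·2·6·3 = 144 ≡ 1, so v_2 = 1^{−1} = 1 (mod 13).
  i = 3 (α = 10): (10−8)(10−12)(10−6)(10−9) = 2·(−2)·4·1 = −16 ≡ 10, so v_3 = 10^{−1} = 4 (mod 13).
  i = 4 (α = 6): (6−8)(6−12)(6−10)(6−9) = (−2)·(−6)·(−4)·(−3) = 144 ≡ 1, so v_4 = 1^{−1} = 1 (mod 13).
  i = 5 (α = 9): (9−8)(9−12)(9−10)(9−6) = 1·(−3)·(−1)·3 = 9 ≡ 9, so v_5 = 9^{−1} = 3 (mod 13).
  v = [4, 1, 4, 1, 3].
Step 2: syndromes of r = [11, 9, 10, 12, 7] (all sums mod 13).
  S_0 = Σ v_i r_i = 4·11 + 1·9 + 4·10 + 1·12 + 3·7 = 126 ≡ 9.
  S_1 = Σ v_i α_i r_i = 4·8·11 + 1·12·9 + 4·10·10 + 1·6·12 + 3·9·7 = 1121 ≡ 3.
  α_i^2 mod 13 = [12, 1, 9, 10, 3].
  S_2 = Σ v_i α_i^2 r_i = 4·12·11 + 1·1·9 + 4·9·10 + 1·10·12 + 3·3·7 = 1080 ≡ 1.
  S = (9, 3, 1) ≠ 0, so r is not a codeword (an error is present).
Step 3: locate the error. For a single error e at position i, S_ℓ = v_i·e·α_i^ℓ, so α_err = S_1/S_0.
  S_0^{−1} = 9^{−1} = 3 (mod 13), so α_err = 3·3 = 9 ≡ 9 = α_5. Error position i = 5.
  Consistency check: S_2/S_1 = 1·9 = 9 ≡ 9 = α_err ✓ (single-error assumption holds).
Step 4: error magnitude e = S_0/v_5 = S_0·∏_{j≠5}(α_5 − α_j) = 9·9 = 81 ≡ 3 (mod 13).
Step 5: correct position 5: c_5 = r_5 − e = 7 − 3 ≡ 4 (mod 13). Hence c = [11, 9, 10, 12, 4].
  Check: interpolating c through the α_i gives m(x) = 2 + 6·x (degree < 2) with m(α_i) = c_i for every i, so c is indeed a codeword.


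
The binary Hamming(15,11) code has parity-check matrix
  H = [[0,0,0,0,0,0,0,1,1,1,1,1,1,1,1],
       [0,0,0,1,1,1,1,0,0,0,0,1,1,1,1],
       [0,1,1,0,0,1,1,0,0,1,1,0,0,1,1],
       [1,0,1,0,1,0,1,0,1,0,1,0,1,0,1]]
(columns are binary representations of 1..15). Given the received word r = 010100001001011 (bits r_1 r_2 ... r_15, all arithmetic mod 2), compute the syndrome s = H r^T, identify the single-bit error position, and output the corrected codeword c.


s = (0, 0, 1, 0)^T, error position = 2, corrected codeword c = 000100001001011

Compute s = H r^T mod 2 one row at a time:
  s_1 = 0 + 1 + 0 + 0 + 1 + 0 + 1 + 1 = 4 ≡ 0 (mod 2).
  s_2 = 1 + 0 + 0 + 0 + 1 + 0 + 1 + 1 = 4 ≡ 0 (mod 2).
  s_3 = 1 + 0 + 0 + 0 + 0 + 0 + 1 + 1 = 3 ≡ 1 (mod 2).
  s_4 = 0 + 0 + 0 + 0 + 1 + 0 + 0 + 1 = 2 ≡ 0 (mod 2).
s = (0, 0, 1, 0)^T — this equals column 2 of H (binary 0010), so error is at position 2.
Correct: flip bit 2 of r = 010100001001011 to get c = 000100001001011.


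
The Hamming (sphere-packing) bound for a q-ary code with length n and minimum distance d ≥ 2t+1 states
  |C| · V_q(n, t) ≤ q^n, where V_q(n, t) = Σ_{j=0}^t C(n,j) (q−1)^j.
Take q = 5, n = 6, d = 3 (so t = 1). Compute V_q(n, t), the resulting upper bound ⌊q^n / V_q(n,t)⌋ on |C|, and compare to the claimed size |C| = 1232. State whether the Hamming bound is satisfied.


V_q(n, t) = 25, q^n = 15625, Hamming bound = 625, |C| = 1232 > bound (violated).

Step 1: Compute V_q(n, t) = Σ_{j=0}^1 C(n, j) (q−1)^j.
  j = 0: C(6,0)·(4)^0 = 1·1 = 1.
  j = 1: C(6,1)·(4)^1 = 6·4 = 24.
  V_q(n, t) = 1 + 24 = 25.
Step 2: q^n = 5^6 = 15625.
Step 3: Hamming bound ⌊q^n / V_q(n,t)⌋ = ⌊15625/25⌋ = 625.
Step 4: Compare |C| = 1232 to 625: violated.
The claimed |C| lies above the Hamming bound, so no 5-ary code of length 6 with d ≥ 3 can have 1232 codewords.


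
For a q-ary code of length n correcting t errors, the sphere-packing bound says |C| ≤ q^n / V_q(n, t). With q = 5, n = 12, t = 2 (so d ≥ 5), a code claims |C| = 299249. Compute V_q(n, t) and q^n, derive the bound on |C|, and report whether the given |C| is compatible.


V_q(n, t) = 1105, q^n = 244140625, Hamming bound = 220941, |C| = 299249 > bound (violated).

Step 1: Compute V_q(n, t) = Σ_{j=0}^2 C(n, j) (q−1)^j.
  j = 0: C(12,0)·(4)^0 = 1·1 = 1.
  j = 1: C(12,1)·(4)^1 = 12·4 = 48.
  j = 2: C(12,2)·(4)^2 = 66·16 = 1056.
  V_q(n, t) = 1 + 48 + 1056 = 1105.
Step 2: q^n = 5^12 = 244140625.
Step 3: Hamming bound ⌊q^n / V_q(n,t)⌋ = ⌊244140625/1105⌋ = 220941.
Step 4: Compare |C| = 299249 to 220941: violated.
The claimed |C| lies above the Hamming bound, so no 5-ary code of length 12 with d ≥ 5 can have 299249 codewords.


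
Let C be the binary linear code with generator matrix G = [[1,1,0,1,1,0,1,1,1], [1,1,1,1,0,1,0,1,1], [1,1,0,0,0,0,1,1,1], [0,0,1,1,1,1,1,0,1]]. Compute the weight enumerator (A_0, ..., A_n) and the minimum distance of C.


Weight distribution: A_0 = 1, A_2 = 3, A_4 = 3, A_5 = 4, A_6 = 1, A_7 = 4. Minimum distance d = 2.

Enumerate all 2^4 = 16 messages m ∈ F_2^4.
For each, compute codeword c = mG in F_2^9, then tally its weight.
  m = 0000 → c = 000000000, weight = 0.
  m = 1000 → c = 110110111, weight = 7.
  m = 0100 → c = 111101011, weight = 7.
  m = 1100 → c = 001011100, weight = 4.
  m = 0010 → c = 110000111, weight = 5.
  m = 1010 → c = 000110000, weight = 2.
  m = 0110 → c = 001101100, weight = 4.
  m = 1110 → c = 111011011, weight = 7.
  m = 0001 → c = 001111101, weight = 6.
  m = 1001 → c = 111001010, weight = 5.
  m = 0101 → c = 110010110, weight = 5.
  m = 1101 → c = 000100001, weight = 2.
  m = 0011 → c = 111111010, weight = 7.
  m = 1011 → c = 001001101, weight = 4.
  m = 0111 → c = 000010001, weight = 2.
  m = 1111 → c = 110100110, weight = 5.
Tally weights:
  weight 0: 1 codewords.
  weight 2: 3 codewords.
  weight 4: 3 codewords.
  weight 5: 4 codewords.
  weight 6: 1 codewords.
  weight 7: 4 codewords.
Minimum distance d = smallest w > 0 with A_w > 0 = 2.
Sanity: Σ A_w = 16 = 2^4 = 16 ✓.


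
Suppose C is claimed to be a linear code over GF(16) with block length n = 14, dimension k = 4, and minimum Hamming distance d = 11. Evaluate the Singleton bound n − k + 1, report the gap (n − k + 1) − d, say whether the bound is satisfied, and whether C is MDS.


Singleton RHS = n − k + 1 = 11, slack = 0, bound satisfied, MDS.

Singleton bound: d ≤ n − k + 1.
Here n = 14, k = 4, so n − k + 1 = 11.
Given d = 11, check d ≤ 11: YES.
Slack = (n − k + 1) − d = 0.
The code is MDS (slack = 0).
Description: the claimed parameters are [14, 4, 11]_16; such a code would be MDS (meets Singleton bound).


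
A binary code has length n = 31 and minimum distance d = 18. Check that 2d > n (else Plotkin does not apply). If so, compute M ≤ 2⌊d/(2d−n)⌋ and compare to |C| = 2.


Plotkin bound M ≤ 6; given |C| = 2 ≤ bound (satisfied).

Check applicability: 2d = 36, n = 31.
2d − n = 5 > 0, so Plotkin applies.
Compute d/(2d−n) = 18/5 ≈ 3.6000.
⌊d/(2d−n)⌋ = 3.
Plotkin bound: M ≤ 2·3 = 6.
Given |C| = 2, check: satisfied.
This |C| is below the Plotkin bound.


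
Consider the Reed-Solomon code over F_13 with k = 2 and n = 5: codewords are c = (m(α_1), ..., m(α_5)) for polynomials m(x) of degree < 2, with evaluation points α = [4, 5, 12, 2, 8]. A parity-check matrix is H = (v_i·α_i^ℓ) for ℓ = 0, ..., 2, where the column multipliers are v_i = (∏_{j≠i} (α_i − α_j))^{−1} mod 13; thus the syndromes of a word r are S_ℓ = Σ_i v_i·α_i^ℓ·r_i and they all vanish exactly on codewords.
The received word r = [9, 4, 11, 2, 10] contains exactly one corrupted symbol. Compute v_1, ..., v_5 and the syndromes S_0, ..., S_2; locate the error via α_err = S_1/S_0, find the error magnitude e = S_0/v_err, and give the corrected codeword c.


S = (1, 5, 12), error at position 2, error magnitude e = 11, c = [9, 6, 11, 2, 10].

Step 1: column multipliers v_i = (∏_{j≠i}(α_i − α_j))^{−1} mod 13.
  i = 1 (α = 4): (4−5)(4−12)(4−2)(4−8) = (−1)·(−8)·2·(−4) = −64 ≡ 1, so v_1 = 1^{−1} = 1 (mod 13).
  i = 2 (α = 5): (5−4)(5−12)(5−2)(5−8) = 1·(−7)·3·(−3) = 63 ≡ 11, so v_2 = 11^{−1} = 6 (mod 13).
  i = 3 (α = 12): (12−4)(12−5)(12−2)(12−8) = 8·7·10·4 = 2240 ≡ 4, so v_3 = 4^{−1} = 10 (mod 13).
  i = 4 (α = 2): (2−4)(2−5)(2−12)(2−8) = (−2)·(−3)·(−10)·(−6) = 360 ≡ 9, so v_4 = 9^{−1} = 3 (mod 13).
  i = 5 (α = 8): (8−4)(8−5)(8−12)(8−2) = 4·3·(−4)·6 = −288 ≡ 11, so v_5 = 11^{−1} = 6 (mod 13).
  v = [1, 6, 10, 3, 6].
Step 2: syndromes of r = [9, 4, 11, 2, 10] (all sums mod 13).
  S_0 = Σ v_i r_i = 1·9 + 6·4 + 10·11 + 3·2 + 6·10 = 209 ≡ 1.
  S_1 = Σ v_i α_i r_i = 1·4·9 + 6·5·4 + 10·12·11 + 3·2·2 + 6·8·10 = 1968 ≡ 5.
  α_i^2 mod 13 = [3, 12, 1, 4, 12].
  S_2 = Σ v_i α_i^2 r_i = 1·3·9 + 6·12·4 + 10·1·11 + 3·4·2 + 6·12·10 = 1169 ≡ 12.
  S = (1, 5, 12) ≠ 0, so r is not a codeword (an error is present).
Step 3: locate the error. For a single error e at position i, S_ℓ = v_i·e·α_i^ℓ, so α_err = S_1/S_0.
  S_0^{−1} = 1^{−1} = 1 (mod 13), so α_err = 5·1 = 5 ≡ 5 = α_2. Error position i = 2.
  Consistency check: S_2/S_1 = 12·8 = 96 ≡ 5 = α_err ✓ (single-error assumption holds).
Step 4: error magnitude e = S_0/v_2 = S_0·∏_{j≠2}(α_2 − α_j) = 1·11 = 11 ≡ 11 (mod 13).
Step 5: correct position 2: c_2 = r_2 − e = 4 − 11 ≡ 6 (mod 13). Hence c = [9, 6, 11, 2, 10].
  Check: interpolating c through the α_i gives m(x) = 8 + 10·x (degree < 2) with m(α_i) = c_i for every i, so c is indeed a codeword.


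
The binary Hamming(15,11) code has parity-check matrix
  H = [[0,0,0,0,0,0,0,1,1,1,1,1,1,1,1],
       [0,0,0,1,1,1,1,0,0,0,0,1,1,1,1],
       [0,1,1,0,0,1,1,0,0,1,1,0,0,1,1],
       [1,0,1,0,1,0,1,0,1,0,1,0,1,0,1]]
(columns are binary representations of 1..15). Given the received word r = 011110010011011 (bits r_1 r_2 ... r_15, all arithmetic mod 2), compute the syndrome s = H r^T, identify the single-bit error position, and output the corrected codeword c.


s = (1, 1, 1, 0)^T, error position = 14, corrected codeword c = 011110010011001

Compute s = H r^T mod 2 one row at a time:
  s_1 = 1 + 0 + 0 + 1 + 1 + 0 + 1 + 1 = 5 ≡ 1 (mod 2).
  s_2 = 1 + 1 + 0 + 0 + 1 + 0 + 1 + 1 = 5 ≡ 1 (mod 2).
  s_3 = 1 + 1 + 0 + 0 + 0 + 1 + 1 + 1 = 5 ≡ 1 (mod 2).
  s_4 = 0 + 1 + 1 + 0 + 0 + 1 + 0 + 1 = 4 ≡ 0 (mod 2).
s = (1, 1, 1, 0)^T — this equals column 14 of H (binary 1110), so error is at position 14.
Correct: flip bit 14 of r = 011110010011011 to get c = 011110010011001.


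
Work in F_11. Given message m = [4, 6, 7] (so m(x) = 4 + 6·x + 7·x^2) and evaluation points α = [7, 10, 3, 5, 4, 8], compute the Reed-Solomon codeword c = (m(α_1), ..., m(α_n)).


c = [4, 5, 8, 0, 8, 5]

Message polynomial: m(x) = 4 + 6·x + 7·x^2 (mod 11).
For each evaluation point α_i, compute m(α_i) mod 11:
  α_1 = 7: Horner steps 7 → 0 → 4, so m(7) = 4.
  α_2 = 10: Horner steps 7 → 10 → 5, so m(10) = 5.
  α_3 = 3: Horner steps 7 → 5 → 8, so m(3) = 8.
  α_4 = 5: Horner steps 7 → 8 → 0, so m(5) = 0.
  α_5 = 4: Horner steps 7 → 1 → 8, so m(4) = 8.
  α_6 = 8: Horner steps 7 → 7 → 5, so m(8) = 5.
Codeword c = [4, 5, 8, 0, 8, 5] ∈ F_11^6.


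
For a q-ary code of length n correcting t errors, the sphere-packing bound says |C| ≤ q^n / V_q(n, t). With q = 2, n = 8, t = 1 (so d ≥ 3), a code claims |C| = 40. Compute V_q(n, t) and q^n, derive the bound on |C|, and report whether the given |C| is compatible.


V_q(n, t) = 9, q^n = 256, Hamming bound = 28, |C| = 40 > bound (violated).

Step 1: Compute V_q(n, t) = Σ_{j=0}^1 C(n, j) (q−1)^j.
  j = 0: C(8,0)·(1)^0 = 1·1 = 1.
  j = 1: C(8,1)·(1)^1 = 8·1 = 8.
  V_q(n, t) = 1 + 8 = 9.
Step 2: q^n = 2^8 = 256.
Step 3: Hamming bound ⌊q^n / V_q(n,t)⌋ = ⌊256/9⌋ = 28.
Step 4: Compare |C| = 40 to 28: violated.
The claimed |C| lies above the Hamming bound, so no 2-ary code of length 8 with d ≥ 3 can have 40 codewords.


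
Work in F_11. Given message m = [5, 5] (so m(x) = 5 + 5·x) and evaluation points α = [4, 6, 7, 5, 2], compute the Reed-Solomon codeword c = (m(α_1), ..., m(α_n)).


c = [3, 2, 7, 8, 4]

Message polynomial: m(x) = 5 + 5·x (mod 11).
For each evaluation point α_i, compute m(α_i) mod 11:
  α_1 = 4: Horner steps 5 → 3, so m(4) = 3.
  α_2 = 6: Horner steps 5 → 2, so m(6) = 2.
  α_3 = 7: Horner steps 5 → 7, so m(7) = 7.
  α_4 = 5: Horner steps 5 → 8, so m(5) = 8.
  α_5 = 2: Horner steps 5 → 4, so m(2) = 4.
Codeword c = [3, 2, 7, 8, 4] ∈ F_11^5.


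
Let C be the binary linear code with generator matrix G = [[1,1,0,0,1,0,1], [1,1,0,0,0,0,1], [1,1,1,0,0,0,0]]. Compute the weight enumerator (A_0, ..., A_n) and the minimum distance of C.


Weight distribution: A_0 = 1, A_1 = 1, A_2 = 1, A_3 = 3, A_4 = 2. Minimum distance d = 1.

Enumerate all 2^3 = 8 messages m ∈ F_2^3.
For each, compute codeword c = mG in F_2^7, then tally its weight.
  m = 000 → c = 0000000, weight = 0.
  m = 100 → c = 1100101, weight = 4.
  m = 010 → c = 1100001, weight = 3.
  m = 110 → c = 0000100, weight = 1.
  m = 001 → c = 1110000, weight = 3.
  m = 101 → c = 0010101, weight = 3.
  m = 011 → c = 0010001, weight = 2.
  m = 111 → c = 1110100, weight = 4.
Tally weights:
  weight 0: 1 codewords.
  weight 1: 1 codewords.
  weight 2: 1 codewords.
  weight 3: 3 codewords.
  weight 4: 2 codewords.
Minimum distance d = smallest w > 0 with A_w > 0 = 1.
Sanity: Σ A_w = 8 = 2^3 = 8 ✓.


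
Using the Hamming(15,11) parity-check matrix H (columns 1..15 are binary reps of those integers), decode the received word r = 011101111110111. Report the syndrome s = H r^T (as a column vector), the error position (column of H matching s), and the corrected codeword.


s = (1, 0, 0, 0)^T, error position = 8, corrected codeword c = 011101101110111

Compute s = H r^T mod 2 one row at a time:
  s_1 = 1 + 1 + 1 + 1 + 0 + 1 + 1 + 1 = 7 ≡ 1 (mod 2).
  s_2 = 1 + 0 + 1 + 1 + 0 + 1 + 1 + 1 = 6 ≡ 0 (mod 2).
  s_3 = 1 + 1 + 1 + 1 + 1 + 1 + 1 + 1 = 8 ≡ 0 (mod 2).
  s_4 = 0 + 1 + 0 + 1 + 1 + 1 + 1 + 1 = 6 ≡ 0 (mod 2).
s = (1, 0, 0, 0)^T — this equals column 8 of H (binary 1000), so error is at position 8.
Correct: flip bit 8 of r = 011101111110111 to get c = 011101101110111.


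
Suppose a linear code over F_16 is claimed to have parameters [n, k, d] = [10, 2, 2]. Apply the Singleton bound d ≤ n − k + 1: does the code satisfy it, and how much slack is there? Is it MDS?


Singleton RHS = n − k + 1 = 9, slack = 7, bound satisfied, not MDS.

Singleton bound: d ≤ n − k + 1.
Here n = 10, k = 2, so n − k + 1 = 9.
Given d = 2, check d ≤ 9: YES.
Slack = (n − k + 1) − d = 7.
The code is NOT MDS (slack = 7 > 0).
Description: the claimed parameters are [10, 2, 2]_16; such a code would be non-MDS.


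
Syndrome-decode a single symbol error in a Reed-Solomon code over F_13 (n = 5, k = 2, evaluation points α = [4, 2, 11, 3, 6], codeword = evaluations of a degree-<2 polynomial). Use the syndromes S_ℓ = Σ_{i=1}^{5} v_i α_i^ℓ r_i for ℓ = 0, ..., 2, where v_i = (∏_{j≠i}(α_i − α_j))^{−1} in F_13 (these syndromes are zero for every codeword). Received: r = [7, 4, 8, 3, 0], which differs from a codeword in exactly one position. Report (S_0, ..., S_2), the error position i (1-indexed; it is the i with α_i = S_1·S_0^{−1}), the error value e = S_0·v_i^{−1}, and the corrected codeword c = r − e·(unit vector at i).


S = (9, 10, 1), error at position 1, error magnitude e = 5, c = [2, 4, 8, 3, 0].

Step 1: column multipliers v_i = (∏_{j≠i}(α_i − α_j))^{−1} mod 13.
  i = 1 (α = 4): (4−2)(4−11)(4−3)(4−6) = 2·(−7)·1·(−2) = 28 ≡ 2, so v_1 = 2^{−1} = 7 (mod 13).
  i = 2 (α = 2): (2−4)(2−11)(2−3)(2−6) = (−2)·(−9)·(−1)·(−4) = 72 ≡ 7, so v_2 = 7^{−1} = 2 (mod 13).
  i = 3 (α = 11): (11−4)(11−2)(11−3)(11−6) = 7·9·8·5 = 2520 ≡ 11, so v_3 = 11^{−1} = 6 (mod 13).
  i = 4 (α = 3): (3−4)(3−2)(3−11)(3−6) = (−1)·1·(−8)·(−3) = −24 ≡ 2, so v_4 = 2^{−1} = 7 (mod 13).
  i = 5 (α = 6): (6−4)(6−2)(6−11)(6−3) = 2·4·(−5)·3 = −120 ≡ 10, so v_5 = 10^{−1} = 4 (mod 13).
  v = [7, 2, 6, 7, 4].
Step 2: syndromes of r = [7, 4, 8, 3, 0] (all sums mod 13).
  S_0 = Σ v_i r_i = 7·7 + 2·4 + 6·8 + 7·3 + 4·0 = 126 ≡ 9.
  S_1 = Σ v_i α_i r_i = 7·4·7 + 2·2·4 + 6·11·8 + 7·3·3 + 4·6·0 = 803 ≡ 10.
  α_i^2 mod 13 = [3, 4, 4, 9, 10].
  S_2 = Σ v_i α_i^2 r_i = 7·3·7 + 2·4·4 + 6·4·8 + 7·9·3 + 4·10·0 = 560 ≡ 1.
  S = (9, 10, 1) ≠ 0, so r is not a codeword (an error is present).
Step 3: locate the error. For a single error e at position i, S_ℓ = v_i·e·α_i^ℓ, so α_err = S_1/S_0.
  S_0^{−1} = 9^{−1} = 3 (mod 13), so α_err = 10·3 = 30 ≡ 4 = α_1. Error position i = 1.
  Consistency check: S_2/S_1 = 1·4 = 4 ≡ 4 = α_err ✓ (single-error assumption holds).
Step 4: error magnitude e = S_0/v_1 = S_0·∏_{j≠1}(α_1 − α_j) = 9·2 = 18 ≡ 5 (mod 13).
Step 5: correct position 1: c_1 = r_1 − e = 7 − 5 ≡ 2 (mod 13). Hence c = [2, 4, 8, 3, 0].
  Check: interpolating c through the α_i gives m(x) = 6 + 12·x (degree < 2) with m(α_i) = c_i for every i, so c is indeed a codeword.


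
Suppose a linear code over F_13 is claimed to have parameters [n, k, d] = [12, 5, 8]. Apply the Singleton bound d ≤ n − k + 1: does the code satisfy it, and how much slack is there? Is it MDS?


Singleton RHS = n − k + 1 = 8, slack = 0, bound satisfied, MDS.

Singleton bound: d ≤ n − k + 1.
Here n = 12, k = 5, so n − k + 1 = 8.
Given d = 8, check d ≤ 8: YES.
Slack = (n − k + 1) − d = 0.
The code is MDS (slack = 0).
Description: the claimed parameters are [12, 5, 8]_13; such a code would be MDS (meets Singleton bound).


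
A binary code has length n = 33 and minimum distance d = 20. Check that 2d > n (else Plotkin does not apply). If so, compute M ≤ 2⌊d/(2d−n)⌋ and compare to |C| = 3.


Plotkin bound M ≤ 4; given |C| = 3 ≤ bound (satisfied).

Check applicability: 2d = 40, n = 33.
2d − n = 7 > 0, so Plotkin applies.
Compute d/(2d−n) = 20/7 ≈ 2.8571.
⌊d/(2d−n)⌋ = 2.
Plotkin bound: M ≤ 2·2 = 4.
Given |C| = 3, check: satisfied.
This |C| is below the Plotkin bound.


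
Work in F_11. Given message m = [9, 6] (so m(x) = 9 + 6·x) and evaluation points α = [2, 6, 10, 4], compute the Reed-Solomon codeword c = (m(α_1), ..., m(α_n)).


c = [10, 1, 3, 0]

Message polynomial: m(x) = 9 + 6·x (mod 11).
For each evaluation point α_i, compute m(α_i) mod 11:
  α_1 = 2: Horner steps 6 → 10, so m(2) = 10.
  α_2 = 6: Horner steps 6 → 1, so m(6) = 1.
  α_3 = 10: Horner steps 6 → 3, so m(10) = 3.
  α_4 = 4: Horner steps 6 → 0, so m(4) = 0.
Codeword c = [10, 1, 3, 0] ∈ F_11^4.


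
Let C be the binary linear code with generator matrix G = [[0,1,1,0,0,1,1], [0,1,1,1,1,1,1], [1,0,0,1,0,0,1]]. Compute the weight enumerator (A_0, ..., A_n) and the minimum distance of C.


Weight distribution: A_0 = 1, A_2 = 1, A_3 = 2, A_4 = 1, A_5 = 2, A_6 = 1. Minimum distance d = 2.

Enumerate all 2^3 = 8 messages m ∈ F_2^3.
For each, compute codeword c = mG in F_2^7, then tally its weight.
  m = 000 → c = 0000000, weight = 0.
  m = 100 → c = 0110011, weight = 4.
  m = 010 → c = 0111111, weight = 6.
  m = 110 → c = 0001100, weight = 2.
  m = 001 → c = 1001001, weight = 3.
  m = 101 → c = 1111010, weight = 5.
  m = 011 → c = 1110110, weight = 5.
  m = 111 → c = 1000101, weight = 3.
Tally weights:
  weight 0: 1 codewords.
  weight 2: 1 codewords.
  weight 3: 2 codewords.
  weight 4: 1 codewords.
  weight 5: 2 codewords.
  weight 6: 1 codewords.
Minimum distance d = smallest w > 0 with A_w > 0 = 2.
Sanity: Σ A_w = 8 = 2^3 = 8 ✓.


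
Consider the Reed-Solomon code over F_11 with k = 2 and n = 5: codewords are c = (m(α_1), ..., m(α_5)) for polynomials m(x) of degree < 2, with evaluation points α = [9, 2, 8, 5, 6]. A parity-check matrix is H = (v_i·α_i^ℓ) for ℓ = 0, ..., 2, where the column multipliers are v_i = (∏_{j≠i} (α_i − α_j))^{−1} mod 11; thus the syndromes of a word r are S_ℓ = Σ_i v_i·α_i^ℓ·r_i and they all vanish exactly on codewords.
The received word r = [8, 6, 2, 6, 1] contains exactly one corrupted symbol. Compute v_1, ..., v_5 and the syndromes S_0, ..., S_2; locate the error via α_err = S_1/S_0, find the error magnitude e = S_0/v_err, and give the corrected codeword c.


S = (2, 4, 8), error at position 2, error magnitude e = 7, c = [8, 10, 2, 6, 1].

Step 1: column multipliers v_i = (∏_{j≠i}(α_i − α_j))^{−1} mod 11.
  i = 1 (α = 9): (9−2)(9−8)(9−5)(9−6) = 7·1·4·3 = 84 ≡ 7, so v_1 = 7^{−1} = 8 (mod 11).
  i = 2 (α = 2): (2−9)(2−8)(2−5)(2−6) = (−7)·(−6)·(−3)·(−4) = 504 ≡ 9, so v_2 = 9^{−1} = 5 (mod 11).
  i = 3 (α = 8): (8−9)(8−2)(8−5)(8−6) = (−1)·6·3·2 = −36 ≡ 8, so v_3 = 8^{−1} = 7 (mod 11).
  i = 4 (α = 5): (5−9)(5−2)(5−8)(5−6) = (−4)·3·(−3)·(−1) = −36 ≡ 8, so v_4 = 8^{−1} = 7 (mod 11).
  i = 5 (α = 6): (6−9)(6−2)(6−8)(6−5) = (−3)·4·(−2)·1 = 24 ≡ 2, so v_5 = 2^{−1} = 6 (mod 11).
  v = [8, 5, 7, 7, 6].
Step 2: syndromes of r = [8, 6, 2, 6, 1] (all sums mod 11).
  S_0 = Σ v_i r_i = 8·8 + 5·6 + 7·2 + 7·6 + 6·1 = 156 ≡ 2.
  S_1 = Σ v_i α_i r_i = 8·9·8 + 5·2·6 + 7·8·2 + 7·5·6 + 6·6·1 = 994 ≡ 4.
  α_i^2 mod 11 = [4, 4, 9, 3, 3].
  S_2 = Σ v_i α_i^2 r_i = 8·4·8 + 5·4·6 + 7·9·2 + 7·3·6 + 6·3·1 = 646 ≡ 8.
  S = (2, 4, 8) ≠ 0, so r is not a codeword (an error is present).
Step 3: locate the error. For a single error e at position i, S_ℓ = v_i·e·α_i^ℓ, so α_err = S_1/S_0.
  S_0^{−1} = 2^{−1} = 6 (mod 11), so α_err = 4·6 = 24 ≡ 2 = α_2. Error position i = 2.
  Consistency check: S_2/S_1 = 8·3 = 24 ≡ 2 = α_err ✓ (single-error assumption holds).
Step 4: error magnitude e = S_0/v_2 = S_0·∏_{j≠2}(α_2 − α_j) = 2·9 = 18 ≡ 7 (mod 11).
Step 5: correct position 2: c_2 = r_2 − e = 6 − 7 ≡ 10 (mod 11). Hence c = [8, 10, 2, 6, 1].
  Check: interpolating c through the α_i gives m(x) = 9 + 6·x (degree < 2) with m(α_i) = c_i for every i, so c is indeed a codeword.


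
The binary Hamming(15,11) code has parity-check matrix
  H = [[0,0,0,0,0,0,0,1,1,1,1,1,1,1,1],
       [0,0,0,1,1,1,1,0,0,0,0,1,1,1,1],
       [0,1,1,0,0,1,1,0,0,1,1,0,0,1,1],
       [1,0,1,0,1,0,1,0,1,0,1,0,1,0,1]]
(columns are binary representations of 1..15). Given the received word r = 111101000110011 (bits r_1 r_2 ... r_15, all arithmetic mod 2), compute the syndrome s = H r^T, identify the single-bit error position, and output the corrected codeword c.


s = (0, 0, 1, 0)^T, error position = 2, corrected codeword c = 101101000110011

Compute s = H r^T mod 2 one row at a time:
  s_1 = 0 + 0 + 1 + 1 + 0 + 0 + 1 + 1 = 4 ≡ 0 (mod 2).
  s_2 = 1 + 0 + 1 + 0 + 0 + 0 + 1 + 1 = 4 ≡ 0 (mod 2).
  s_3 = 1 + 1 + 1 + 0 + 1 + 1 + 1 + 1 = 7 ≡ 1 (mod 2).
  s_4 = 1 + 1 + 0 + 0 + 0 + 1 + 0 + 1 = 4 ≡ 0 (mod 2).
s = (0, 0, 1, 0)^T — this equals column 2 of H (binary 0010), so error is at position 2.
Correct: flip bit 2 of r = 111101000110011 to get c = 101101000110011.


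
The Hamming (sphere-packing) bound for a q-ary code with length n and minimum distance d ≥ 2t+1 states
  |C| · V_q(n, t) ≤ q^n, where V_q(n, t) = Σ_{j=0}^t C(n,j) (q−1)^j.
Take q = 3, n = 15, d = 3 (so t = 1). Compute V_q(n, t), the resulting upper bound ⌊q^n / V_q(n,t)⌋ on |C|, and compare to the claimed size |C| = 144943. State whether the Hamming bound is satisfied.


V_q(n, t) = 31, q^n = 14348907, Hamming bound = 462867, |C| = 144943 ≤ bound (satisfied).

Step 1: Compute V_q(n, t) = Σ_{j=0}^1 C(n, j) (q−1)^j.
  j = 0: C(15,0)·(2)^0 = 1·1 = 1.
  j = 1: C(15,1)·(2)^1 = 15·2 = 30.
  V_q(n, t) = 1 + 30 = 31.
Step 2: q^n = 3^15 = 14348907.
Step 3: Hamming bound ⌊q^n / V_q(n,t)⌋ = ⌊14348907/31⌋ = 462867.
Step 4: Compare |C| = 144943 to 462867: satisfied.
The claimed |C| lies below the Hamming bound.


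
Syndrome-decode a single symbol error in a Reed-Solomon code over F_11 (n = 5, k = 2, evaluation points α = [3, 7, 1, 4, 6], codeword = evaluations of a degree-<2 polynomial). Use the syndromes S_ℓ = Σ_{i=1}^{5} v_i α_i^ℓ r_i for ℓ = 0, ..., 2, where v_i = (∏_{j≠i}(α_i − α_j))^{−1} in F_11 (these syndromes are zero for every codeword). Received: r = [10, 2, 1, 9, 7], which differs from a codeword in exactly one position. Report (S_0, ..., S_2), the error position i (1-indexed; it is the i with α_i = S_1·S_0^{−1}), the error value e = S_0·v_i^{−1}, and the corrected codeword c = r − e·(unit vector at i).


S = (3, 10, 4), error at position 2, error magnitude e = 7, c = [10, 6, 1, 9, 7].

Step 1: column multipliers v_i = (∏_{j≠i}(α_i − α_j))^{−1} mod 11.
  i = 1 (α = 3): (3−7)(3−1)(3−4)(3−6) = (−4)·2·(−1)·(−3) = −24 ≡ 9, so v_1 = 9^{−1} = 5 (mod 11).
  i = 2 (α = 7): (7−3)(7−1)(7−4)(7−6) = 4·6·3·1 = 72 ≡ 6, so v_2 = 6^{−1} = 2 (mod 11).
  i = 3 (α = 1): (1−3)(1−7)(1−4)(1−6) = (−2)·(−6)·(−3)·(−5) = 180 ≡ 4, so v_3 = 4^{−1} = 3 (mod 11).
  i = 4 (α = 4): (4−3)(4−7)(4−1)(4−6) = 1·(−3)·3·(−2) = 18 ≡ 7, so v_4 = 7^{−1} = 8 (mod 11).
  i = 5 (α = 6): (6−3)(6−7)(6−1)(6−4) = 3·(−1)·5·2 = −30 ≡ 3, so v_5 = 3^{−1} = 4 (mod 11).
  v = [5, 2, 3, 8, 4].
Step 2: syndromes of r = [10, 2, 1, 9, 7] (all sums mod 11).
  S_0 = Σ v_i r_i = 5·10 + 2·2 + 3·1 + 8·9 + 4·7 = 157 ≡ 3.
  S_1 = Σ v_i α_i r_i = 5·3·10 + 2·7·2 + 3·1·1 + 8·4·9 + 4·6·7 = 637 ≡ 10.
  α_i^2 mod 11 = [9, 5, 1, 5, 3].
  S_2 = Σ v_i α_i^2 r_i = 5·9·10 + 2·5·2 + 3·1·1 + 8·5·9 + 4·3·7 = 917 ≡ 4.
  S = (3, 10, 4) ≠ 0, so r is not a codeword (an error is present).
Step 3: locate the error. For a single error e at position i, S_ℓ = v_i·e·α_i^ℓ, so α_err = S_1/S_0.
  S_0^{−1} = 3^{−1} = 4 (mod 11), so α_err = 10·4 = 40 ≡ 7 = α_2. Error position i = 2.
  Consistency check: S_2/S_1 = 4·10 = 40 ≡ 7 = α_err ✓ (single-error assumption holds).
Step 4: error magnitude e = S_0/v_2 = S_0·∏_{j≠2}(α_2 − α_j) = 3·6 = 18 ≡ 7 (mod 11).
Step 5: correct position 2: c_2 = r_2 − e = 2 − 7 ≡ 6 (mod 11). Hence c = [10, 6, 1, 9, 7].
  Check: interpolating c through the α_i gives m(x) = 2 + 10·x (degree < 2) with m(α_i) = c_i for every i, so c is indeed a codeword.


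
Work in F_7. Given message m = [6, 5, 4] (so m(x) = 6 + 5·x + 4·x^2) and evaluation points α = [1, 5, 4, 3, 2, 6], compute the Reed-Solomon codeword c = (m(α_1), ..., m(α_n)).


c = [1, 5, 6, 1, 4, 5]

Message polynomial: m(x) = 6 + 5·x + 4·x^2 (mod 7).
For each evaluation point α_i, compute m(α_i) mod 7:
  α_1 = 1: Horner steps 4 → 2 → 1, so m(1) = 1.
  α_2 = 5: Horner steps 4 → 4 → 5, so m(5) = 5.
  α_3 = 4: Horner steps 4 → 0 → 6, so m(4) = 6.
  α_4 = 3: Horner steps 4 → 3 → 1, so m(3) = 1.
  α_5 = 2: Horner steps 4 → 6 → 4, so m(2) = 4.
  α_6 = 6: Horner steps 4 → 1 → 5, so m(6) = 5.
Codeword c = [1, 5, 6, 1, 4, 5] ∈ F_7^6.


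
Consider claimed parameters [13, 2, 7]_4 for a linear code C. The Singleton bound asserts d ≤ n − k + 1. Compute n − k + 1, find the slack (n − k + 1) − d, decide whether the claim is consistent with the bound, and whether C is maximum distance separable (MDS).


Singleton RHS = n − k + 1 = 12, slack = 5, bound satisfied, not MDS.

Singleton bound: d ≤ n − k + 1.
Here n = 13, k = 2, so n − k + 1 = 12.
Given d = 7, check d ≤ 12: YES.
Slack = (n − k + 1) − d = 5.
The code is NOT MDS (slack = 5 > 0).
Description: the claimed parameters are [13, 2, 7]_4; such a code would be non-MDS.


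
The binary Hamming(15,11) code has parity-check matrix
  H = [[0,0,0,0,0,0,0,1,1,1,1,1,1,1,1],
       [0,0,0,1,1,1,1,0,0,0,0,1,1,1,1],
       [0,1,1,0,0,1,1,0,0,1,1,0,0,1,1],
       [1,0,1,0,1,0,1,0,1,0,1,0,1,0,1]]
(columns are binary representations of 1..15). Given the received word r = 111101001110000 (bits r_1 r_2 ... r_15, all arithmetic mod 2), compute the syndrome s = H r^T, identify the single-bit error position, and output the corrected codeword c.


s = (1, 0, 1, 0)^T, error position = 10, corrected codeword c = 111101001010000

Compute s = H r^T mod 2 one row at a time:
  s_1 = 0 + 1 + 1 + 1 + 0 + 0 + 0 + 0 = 3 ≡ 1 (mod 2).
  s_2 = 1 + 0 + 1 + 0 + 0 + 0 + 0 + 0 = 2 ≡ 0 (mod 2).
  s_3 = 1 + 1 + 1 + 0 + 1 + 1 + 0 + 0 = 5 ≡ 1 (mod 2).
  s_4 = 1 + 1 + 0 + 0 + 1 + 1 + 0 + 0 = 4 ≡ 0 (mod 2).
s = (1, 0, 1, 0)^T — this equals column 10 of H (binary 1010), so error is at position 10.
Correct: flip bit 10 of r = 111101001110000 to get c = 111101001010000.


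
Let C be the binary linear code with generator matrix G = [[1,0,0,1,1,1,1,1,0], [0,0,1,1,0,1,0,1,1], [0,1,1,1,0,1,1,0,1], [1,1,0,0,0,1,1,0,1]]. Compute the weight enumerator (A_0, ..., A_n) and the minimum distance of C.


Weight distribution: A_0 = 1, A_3 = 2, A_4 = 3, A_5 = 6, A_6 = 4. Minimum distance d = 3.

Enumerate all 2^4 = 16 messages m ∈ F_2^4.
For each, compute codeword c = mG in F_2^9, then tally its weight.
  m = 0000 → c = 000000000, weight = 0.
  m = 1000 → c = 100111110, weight = 6.
  m = 0100 → c = 001101011, weight = 5.
  m = 1100 → c = 101010101, weight = 5.
  m = 0010 → c = 011101101, weight = 6.
  m = 1010 → c = 111010011, weight = 6.
  m = 0110 → c = 010000110, weight = 3.
  m = 1110 → c = 110111000, weight = 5.
  m = 0001 → c = 110001101, weight = 5.
  m = 1001 → c = 010110011, weight = 5.
  m = 0101 → c = 111100110, weight = 6.
  m = 1101 → c = 011011000, weight = 4.
  m = 0011 → c = 101100000, weight = 3.
  m = 1011 → c = 001011110, weight = 5.
  m = 0111 → c = 100001011, weight = 4.
  m = 1111 → c = 000110101, weight = 4.
Tally weights:
  weight 0: 1 codewords.
  weight 3: 2 codewords.
  weight 4: 3 codewords.
  weight 5: 6 codewords.
  weight 6: 4 codewords.
Minimum distance d = smallest w > 0 with A_w > 0 = 3.
Sanity: Σ A_w = 16 = 2^4 = 16 ✓.


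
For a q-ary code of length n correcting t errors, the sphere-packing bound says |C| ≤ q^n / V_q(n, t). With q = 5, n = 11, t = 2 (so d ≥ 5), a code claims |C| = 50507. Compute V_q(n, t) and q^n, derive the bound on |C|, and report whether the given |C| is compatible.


V_q(n, t) = 925, q^n = 48828125, Hamming bound = 52787, |C| = 50507 ≤ bound (satisfied).

Step 1: Compute V_q(n, t) = Σ_{j=0}^2 C(n, j) (q−1)^j.
  j = 0: C(11,0)·(4)^0 = 1·1 = 1.
  j = 1: C(11,1)·(4)^1 = 11·4 = 44.
  j = 2: C(11,2)·(4)^2 = 55·16 = 880.
  V_q(n, t) = 1 + 44 + 880 = 925.
Step 2: q^n = 5^11 = 48828125.
Step 3: Hamming bound ⌊q^n / V_q(n,t)⌋ = ⌊48828125/925⌋ = 52787.
Step 4: Compare |C| = 50507 to 52787: satisfied.
The claimed |C| lies below the Hamming bound.


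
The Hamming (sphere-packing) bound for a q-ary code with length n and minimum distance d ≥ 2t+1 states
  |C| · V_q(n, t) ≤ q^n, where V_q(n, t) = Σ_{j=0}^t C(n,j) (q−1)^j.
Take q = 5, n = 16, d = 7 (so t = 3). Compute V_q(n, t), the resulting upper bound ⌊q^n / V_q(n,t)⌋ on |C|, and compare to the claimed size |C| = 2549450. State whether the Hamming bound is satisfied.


V_q(n, t) = 37825, q^n = 152587890625, Hamming bound = 4034048, |C| = 2549450 ≤ bound (satisfied).

Step 1: Compute V_q(n, t) = Σ_{j=0}^3 C(n, j) (q−1)^j.
  j = 0: C(16,0)·(4)^0 = 1·1 = 1.
  j = 1: C(16,1)·(4)^1 = 16·4 = 64.
  j = 2: C(16,2)·(4)^2 = 120·16 = 1920.
  j = 3: C(16,3)·(4)^3 = 560·64 = 35840.
  V_q(n, t) = 1 + 64 + 1920 + 35840 = 37825.
Step 2: q^n = 5^16 = 152587890625.
Step 3: Hamming bound ⌊q^n / V_q(n,t)⌋ = ⌊152587890625/37825⌋ = 4034048.
Step 4: Compare |C| = 2549450 to 4034048: satisfied.
The claimed |C| lies below the Hamming bound.


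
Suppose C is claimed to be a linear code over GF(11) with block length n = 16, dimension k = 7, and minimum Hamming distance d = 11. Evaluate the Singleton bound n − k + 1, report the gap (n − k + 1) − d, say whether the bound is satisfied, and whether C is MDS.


Singleton RHS = n − k + 1 = 10, slack = -1, bound violated (no such code; not MDS).

Singleton bound: d ≤ n − k + 1.
Here n = 16, k = 7, so n − k + 1 = 10.
Given d = 11, check d ≤ 10: NO.
Slack = (n − k + 1) − d = -1.
The slack is negative: d = 11 exceeds n − k + 1 = 10 by 1, so the Singleton bound is violated and no linear [16, 7, 11]_11 code can exist. In particular it is not MDS (MDS requires d = n − k + 1 exactly).
Description: the claimed parameters are [16, 7, 11]_11; such a code would be impossible (violates the Singleton bound).


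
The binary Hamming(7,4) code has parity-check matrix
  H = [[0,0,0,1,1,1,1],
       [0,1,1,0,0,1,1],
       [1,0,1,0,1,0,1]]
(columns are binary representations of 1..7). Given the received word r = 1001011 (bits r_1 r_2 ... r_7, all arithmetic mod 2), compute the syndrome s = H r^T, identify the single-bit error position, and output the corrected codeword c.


s = (1, 0, 0)^T, error position = 4, corrected codeword c = 1000011

Compute s = H r^T mod 2 one row at a time:
  s_1 = 1 + 0 + 1 + 1 = 3 ≡ 1 (mod 2).
  s_2 = 0 + 0 + 1 + 1 = 2 ≡ 0 (mod 2).
  s_3 = 1 + 0 + 0 + 1 = 2 ≡ 0 (mod 2).
s = (1, 0, 0)^T — this equals column 4 of H (binary 100), so error is at position 4.
Correct: flip bit 4 of r = 1001011 to get c = 1000011.


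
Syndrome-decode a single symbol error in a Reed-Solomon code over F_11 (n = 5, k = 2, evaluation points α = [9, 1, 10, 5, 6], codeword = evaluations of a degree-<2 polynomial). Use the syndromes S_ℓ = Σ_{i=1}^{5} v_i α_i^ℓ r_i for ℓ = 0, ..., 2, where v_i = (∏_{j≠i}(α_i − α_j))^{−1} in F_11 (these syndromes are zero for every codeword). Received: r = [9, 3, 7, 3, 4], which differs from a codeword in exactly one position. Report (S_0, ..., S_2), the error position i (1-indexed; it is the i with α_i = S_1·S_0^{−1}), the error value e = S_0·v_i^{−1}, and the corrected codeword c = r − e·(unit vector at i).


S = (1, 5, 3), error at position 4, error magnitude e = 8, c = [9, 3, 7, 6, 4].

Step 1: column multipliers v_i = (∏_{j≠i}(α_i − α_j))^{−1} mod 11.
  i = 1 (α = 9): (9−1)(9−10)(9−5)(9−6) = 8·(−1)·4·3 = −96 ≡ 3, so v_1 = 3^{−1} = 4 (mod 11).
  i = 2 (α = 1): (1−9)(1−10)(1−5)(1−6) = (−8)·(−9)·(−4)·(−5) = 1440 ≡ 10, so v_2 = 10^{−1} = 10 (mod 11).
  i = 3 (α = 10): (10−9)(10−1)(10−5)(10−6) = 1·9·5·4 = 180 ≡ 4, so v_3 = 4^{−1} = 3 (mod 11).
  i = 4 (α = 5): (5−9)(5−1)(5−10)(5−6) = (−4)·4·(−5)·(−1) = −80 ≡ 8, so v_4 = 8^{−1} = 7 (mod 11).
  i = 5 (α = 6): (6−9)(6−1)(6−10)(6−5) = (−3)·5·(−4)·1 = 60 ≡ 5, so v_5 = 5^{−1} = 9 (mod 11).
  v = [4, 10, 3, 7, 9].
Step 2: syndromes of r = [9, 3, 7, 3, 4] (all sums mod 11).
  S_0 = Σ v_i r_i = 4·9 + 10·3 + 3·7 + 7·3 + 9·4 = 144 ≡ 1.
  S_1 = Σ v_i α_i r_i = 4·9·9 + 10·1·3 + 3·10·7 + 7·5·3 + 9·6·4 = 885 ≡ 5.
  α_i^2 mod 11 = [4, 1, 1, 3, 3].
  S_2 = Σ v_i α_i^2 r_i = 4·4·9 + 10·1·3 + 3·1·7 + 7·3·3 + 9·3·4 = 366 ≡ 3.
  S = (1, 5, 3) ≠ 0, so r is not a codeword (an error is present).
Step 3: locate the error. For a single error e at position i, S_ℓ = v_i·e·α_i^ℓ, so α_err = S_1/S_0.
  S_0^{−1} = 1^{−1} = 1 (mod 11), so α_err = 5·1 = 5 ≡ 5 = α_4. Error position i = 4.
  Consistency check: S_2/S_1 = 3·9 = 27 ≡ 5 = α_err ✓ (single-error assumption holds).
Step 4: error magnitude e = S_0/v_4 = S_0·∏_{j≠4}(α_4 − α_j) = 1·8 = 8 ≡ 8 (mod 11).
Step 5: correct position 4: c_4 = r_4 − e = 3 − 8 ≡ 6 (mod 11). Hence c = [9, 3, 7, 6, 4].
  Check: interpolating c through the α_i gives m(x) = 5 + 9·x (degree < 2) with m(α_i) = c_i for every i, so c is indeed a codeword.
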